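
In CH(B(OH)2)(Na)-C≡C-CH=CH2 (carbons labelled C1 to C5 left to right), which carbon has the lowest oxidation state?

C1

Tallying each carbon's bonds:
C1: 1C, 1H, 1Na, 1B → 0 − 1 − 1 − 1 = -3
C2: 4C → 0 = 0
C3: 4C → 0 = 0
C4: 3C, 1H → 0 − 1 = -1
C5: 2C, 2H → 0 − 2 = -2
The most reduced carbon is C1 at -3.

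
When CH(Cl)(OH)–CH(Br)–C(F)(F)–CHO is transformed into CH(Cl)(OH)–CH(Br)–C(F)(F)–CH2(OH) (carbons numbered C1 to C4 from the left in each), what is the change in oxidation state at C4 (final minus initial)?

Before: C4 has 1 bond to C, 1 bond to H, 2 bonds to O → oxidation state +1.
After: C4 has 1 bond to C, 2 bonds to H, 1 bond to O → oxidation state -1.
Δ = -1 − (+1) = -2, so this is a reduction at C4.

-2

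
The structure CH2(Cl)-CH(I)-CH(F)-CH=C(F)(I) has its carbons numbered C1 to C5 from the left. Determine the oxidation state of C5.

+2

Bonds to more-electronegative neighbours contribute +1 each, bonds to H or metals contribute −1 each, and C–C bonds contribute 0.
C5 has a double bond to C (2×0 = 0), one bond to F (+1), one bond to I (+1).
Oxidation state = 0 + 1 + 1 = +2.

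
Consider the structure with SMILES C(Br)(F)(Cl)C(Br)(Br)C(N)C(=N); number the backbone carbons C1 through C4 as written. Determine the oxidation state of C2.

+2

Count +1 for every bond to an atom more electronegative than carbon and −1 for every bond to one less electronegative; C–C bonds are 0.
C2 has one bond to C (0), one bond to C (0), one bond to Br (+1), one bond to Br (+1).
Oxidation state = 0 + 0 + 1 + 1 = +2.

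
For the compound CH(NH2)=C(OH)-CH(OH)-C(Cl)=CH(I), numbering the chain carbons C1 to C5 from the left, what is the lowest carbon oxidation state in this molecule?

0

Tallying each carbon's bonds:
C1: 2C, 1H, 1N → 0 − 1 + 1 = 0
C2: 3C, 1O → 0 + 1 = +1
C3: 2C, 1H, 1O → 0 − 1 + 1 = 0
C4: 3C, 1Cl → 0 + 1 = +1
C5: 2C, 1H, 1I → 0 − 1 + 1 = 0
The lowest value is 0.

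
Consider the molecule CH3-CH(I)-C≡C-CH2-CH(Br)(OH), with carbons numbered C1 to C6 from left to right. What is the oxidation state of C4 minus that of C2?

0

C4: 4C → 0 = 0
C2: 2C, 1H, 1I → 0 − 1 + 1 = 0
Difference: 0 − (0) = 0.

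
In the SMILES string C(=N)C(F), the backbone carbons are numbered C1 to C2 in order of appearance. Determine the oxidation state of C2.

Assign +1 per bond to O/N/halogen, −1 per bond to H or an electropositive element, and 0 per bond to carbon.
C2 has one bond to C (0), one bond to F (+1), one bond to H (-1), one bond to H (-1).
Oxidation state = 0 + 1 − 1 − 1 = -1.

-1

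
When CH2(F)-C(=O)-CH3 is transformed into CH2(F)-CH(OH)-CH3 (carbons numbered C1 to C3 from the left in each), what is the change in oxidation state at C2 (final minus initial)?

Before: C2 has 2 bonds to C, 2 bonds to O → oxidation state +2.
After: C2 has 2 bonds to C, 1 bond to H, 1 bond to O → oxidation state 0.
Δ = 0 − (+2) = -2, so this is a reduction at C2.

-2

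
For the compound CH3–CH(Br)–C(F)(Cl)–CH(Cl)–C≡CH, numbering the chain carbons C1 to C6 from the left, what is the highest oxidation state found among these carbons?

+2

Each bond to a more electronegative atom (O, N, halogen) counts +1, each bond to a less electronegative atom (H, metal, B, Si) counts −1, and each C–C bond counts 0. Tallying each carbon:
C1: 1C, 3H → 0 − 3 = -3
C2: 2C, 1H, 1Br → 0 − 1 + 1 = 0
C3: 2C, 1F, 1Cl → 0 + 1 + 1 = +2
C4: 2C, 1H, 1Cl → 0 − 1 + 1 = 0
C5: 4C → 0 = 0
C6: 3C, 1H → 0 − 1 = -1
The highest value is +2.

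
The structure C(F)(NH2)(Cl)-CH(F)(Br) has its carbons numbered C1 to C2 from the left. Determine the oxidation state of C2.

C2 has one bond to C (0), one bond to H (-1), one bond to F (+1), one bond to Br (+1).
Oxidation state = 0 − 1 + 1 + 1 = +1.

+1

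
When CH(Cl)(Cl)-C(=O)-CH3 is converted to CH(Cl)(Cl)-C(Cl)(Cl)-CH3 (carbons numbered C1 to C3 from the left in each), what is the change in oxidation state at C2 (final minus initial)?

0

Before: C2 has 2 bonds to C, 2 bonds to O → oxidation state +2.
After: C2 has 2 bonds to C, 2 bonds to Cl → oxidation state +2.
Δ = +2 − (+2) = 0, so no net redox change at C2.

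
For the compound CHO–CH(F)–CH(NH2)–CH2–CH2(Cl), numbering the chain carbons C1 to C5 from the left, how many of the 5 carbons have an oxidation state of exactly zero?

Bonds to more-electronegative neighbours contribute +1 each, bonds to H or metals contribute −1 each, and C–C bonds contribute 0. Tallying each carbon:
C1: 1C, 1H, 2O → 0 − 1 + 2 = +1
C2: 2C, 1H, 1F → 0 − 1 + 1 = 0
C3: 2C, 1H, 1N → 0 − 1 + 1 = 0
C4: 2C, 2H → 0 − 2 = -2
C5: 1C, 2H, 1Cl → 0 − 2 + 1 = -1
2 carbons (C2, C3) meet the condition.

2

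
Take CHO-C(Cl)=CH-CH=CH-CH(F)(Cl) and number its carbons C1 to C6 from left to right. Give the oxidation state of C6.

+1

C6 has one bond to C (0), one bond to F (+1), one bond to Cl (+1), one bond to H (-1).
Oxidation state = 0 + 1 + 1 − 1 = +1.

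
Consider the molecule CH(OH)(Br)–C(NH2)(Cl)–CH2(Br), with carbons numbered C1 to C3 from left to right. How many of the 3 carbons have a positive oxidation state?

2

Tallying each carbon's bonds:
C1: 1C, 1H, 1O, 1Br → 0 − 1 + 1 + 1 = +1
C2: 2C, 1N, 1Cl → 0 + 1 + 1 = +2
C3: 1C, 2H, 1Br → 0 − 2 + 1 = -1
2 carbons (C1, C2) meet the condition.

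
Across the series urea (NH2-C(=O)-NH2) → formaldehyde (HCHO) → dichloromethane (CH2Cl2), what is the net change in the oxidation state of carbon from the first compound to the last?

Carbon oxidation states along the series — urea: +4, formaldehyde: 0, dichloromethane: 0.
Net change = 0 − (+4) = -4.

-4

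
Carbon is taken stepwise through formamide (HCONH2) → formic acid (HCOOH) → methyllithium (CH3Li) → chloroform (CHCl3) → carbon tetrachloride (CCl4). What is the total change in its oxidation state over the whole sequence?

+2

Carbon oxidation states along the series — formamide: +2, formic acid: +2, methyllithium: -4, chloroform: +2, carbon tetrachloride: +4.
Net change = +4 − (+2) = +2.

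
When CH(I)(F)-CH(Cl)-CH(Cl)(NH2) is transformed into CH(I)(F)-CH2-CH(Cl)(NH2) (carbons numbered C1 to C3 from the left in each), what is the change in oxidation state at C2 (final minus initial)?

-2

Before: C2 has 2 bonds to C, 1 bond to H, 1 bond to Cl → oxidation state 0.
After: C2 has 2 bonds to C, 2 bonds to H → oxidation state -2.
Δ = -2 − (0) = -2, so this is a reduction at C2.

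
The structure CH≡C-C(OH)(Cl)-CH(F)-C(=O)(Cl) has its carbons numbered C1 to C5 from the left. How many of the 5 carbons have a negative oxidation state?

1

Tallying each carbon's bonds:
C1: 3C, 1H → 0 − 1 = -1
C2: 4C → 0 = 0
C3: 2C, 1O, 1Cl → 0 + 1 + 1 = +2
C4: 2C, 1H, 1F → 0 − 1 + 1 = 0
C5: 1C, 2O, 1Cl → 0 + 2 + 1 = +3
1 carbon (C1) meets the condition.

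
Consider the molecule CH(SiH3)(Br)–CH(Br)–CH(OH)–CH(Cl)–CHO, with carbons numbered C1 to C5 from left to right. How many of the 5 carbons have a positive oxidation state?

Tallying each carbon's bonds:
C1: 1C, 1H, 1Br, 1Si → 0 − 1 + 1 − 1 = -1
C2: 2C, 1H, 1Br → 0 − 1 + 1 = 0
C3: 2C, 1H, 1O → 0 − 1 + 1 = 0
C4: 2C, 1H, 1Cl → 0 − 1 + 1 = 0
C5: 1C, 1H, 2O → 0 − 1 + 2 = +1
1 carbon (C5) meets the condition.

1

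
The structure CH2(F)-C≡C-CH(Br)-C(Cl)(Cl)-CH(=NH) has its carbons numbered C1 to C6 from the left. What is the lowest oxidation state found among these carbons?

-1

Tallying each carbon's bonds:
C1: 1C, 2H, 1F → 0 − 2 + 1 = -1
C2: 4C → 0 = 0
C3: 4C → 0 = 0
C4: 2C, 1H, 1Br → 0 − 1 + 1 = 0
C5: 2C, 2Cl → 0 + 2 = +2
C6: 1C, 1H, 2N → 0 − 1 + 2 = +1
The lowest value is -1.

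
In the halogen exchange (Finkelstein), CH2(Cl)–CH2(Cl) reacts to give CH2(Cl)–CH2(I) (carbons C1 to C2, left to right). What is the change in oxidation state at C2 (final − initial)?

Before: C2 has 1 bond to C, 2 bonds to H, 1 bond to Cl → oxidation state -1.
After: C2 has 1 bond to C, 2 bonds to H, 1 bond to I → oxidation state -1.
Δ = -1 − (-1) = 0, so no net redox change at C2.

0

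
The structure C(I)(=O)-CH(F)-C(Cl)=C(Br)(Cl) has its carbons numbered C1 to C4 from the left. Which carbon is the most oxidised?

Tallying each carbon's bonds:
C1: 1C, 2O, 1I → 0 + 2 + 1 = +3
C2: 2C, 1H, 1F → 0 − 1 + 1 = 0
C3: 3C, 1Cl → 0 + 1 = +1
C4: 2C, 1Cl, 1Br → 0 + 1 + 1 = +2
The most oxidised carbon is C1 at +3.

C1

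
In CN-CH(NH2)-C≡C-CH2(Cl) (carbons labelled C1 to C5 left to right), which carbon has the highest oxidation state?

C1

Each bond to a more electronegative atom (O, N, halogen) counts +1, each bond to a less electronegative atom (H, metal, B, Si) counts −1, and each C–C bond counts 0. Tallying each carbon:
C1: 1C, 3N → 0 + 3 = +3
C2: 2C, 1H, 1N → 0 − 1 + 1 = 0
C3: 4C → 0 = 0
C4: 4C → 0 = 0
C5: 1C, 2H, 1Cl → 0 − 2 + 1 = -1
The most oxidised carbon is C1 at +3.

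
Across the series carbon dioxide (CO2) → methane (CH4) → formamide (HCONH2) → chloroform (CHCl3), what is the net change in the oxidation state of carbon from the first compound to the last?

Carbon oxidation states along the series — carbon dioxide: +4, methane: -4, formamide: +2, chloroform: +2.
Net change = +2 − (+4) = -2.

-2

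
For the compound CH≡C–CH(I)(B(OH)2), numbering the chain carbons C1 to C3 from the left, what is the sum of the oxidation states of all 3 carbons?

-2

Tallying each carbon's bonds:
C1: 3C, 1H → 0 − 1 = -1
C2: 4C → 0 = 0
C3: 1C, 1H, 1I, 1B → 0 − 1 + 1 − 1 = -1
Sum = -1 + 0 − 1 = -2.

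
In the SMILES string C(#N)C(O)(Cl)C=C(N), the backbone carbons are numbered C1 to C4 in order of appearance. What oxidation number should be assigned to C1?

+3

Bonds to more-electronegative neighbours contribute +1 each, bonds to H or metals contribute −1 each, and C–C bonds contribute 0.
C1 has one bond to C (0), a triple bond to N (3×+1 = +3).
Oxidation state = 0 + 3 = +3.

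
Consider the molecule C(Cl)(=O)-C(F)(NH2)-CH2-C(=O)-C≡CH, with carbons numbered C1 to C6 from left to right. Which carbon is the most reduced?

Tallying each carbon's bonds:
C1: 1C, 2O, 1Cl → 0 + 2 + 1 = +3
C2: 2C, 1N, 1F → 0 + 1 + 1 = +2
C3: 2C, 2H → 0 − 2 = -2
C4: 2C, 2O → 0 + 2 = +2
C5: 4C → 0 = 0
C6: 3C, 1H → 0 − 1 = -1
The most reduced carbon is C3 at -2.

C3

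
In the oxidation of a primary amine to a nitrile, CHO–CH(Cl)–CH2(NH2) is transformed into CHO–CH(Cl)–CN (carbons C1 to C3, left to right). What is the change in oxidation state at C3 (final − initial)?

Before: C3 has 1 bond to C, 2 bonds to H, 1 bond to N → oxidation state -1.
After: C3 has 1 bond to C, 3 bonds to N → oxidation state +3.
Δ = +3 − (-1) = +4, so this is an oxidation at C3.

+4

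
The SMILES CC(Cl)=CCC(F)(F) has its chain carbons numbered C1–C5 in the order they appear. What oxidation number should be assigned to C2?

Each bond to a more electronegative atom (O, N, halogen) counts +1, each bond to a less electronegative atom (H, metal, B, Si) counts −1, and each C–C bond counts 0.
C2 has one bond to C (0), a double bond to C (2×0 = 0), one bond to Cl (+1).
Oxidation state = 0 + 0 + 1 = +1.

+1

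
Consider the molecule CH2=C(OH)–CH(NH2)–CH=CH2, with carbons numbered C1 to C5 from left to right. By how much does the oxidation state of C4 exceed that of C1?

+1

C4: 3C, 1H → 0 − 1 = -1
C1: 2C, 2H → 0 − 2 = -2
Difference: -1 − (-2) = +1.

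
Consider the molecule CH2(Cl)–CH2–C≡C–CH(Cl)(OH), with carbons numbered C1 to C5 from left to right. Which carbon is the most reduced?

C2

Count +1 for every bond to an atom more electronegative than carbon and −1 for every bond to one less electronegative; C–C bonds are 0. Tallying each carbon:
C1: 1C, 2H, 1Cl → 0 − 2 + 1 = -1
C2: 2C, 2H → 0 − 2 = -2
C3: 4C → 0 = 0
C4: 4C → 0 = 0
C5: 1C, 1H, 1O, 1Cl → 0 − 1 + 1 + 1 = +1
The most reduced carbon is C2 at -2.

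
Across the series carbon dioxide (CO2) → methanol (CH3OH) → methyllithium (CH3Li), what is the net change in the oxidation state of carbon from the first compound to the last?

Carbon oxidation states along the series — carbon dioxide: +4, methanol: -2, methyllithium: -4.
Net change = -4 − (+4) = -8.

-8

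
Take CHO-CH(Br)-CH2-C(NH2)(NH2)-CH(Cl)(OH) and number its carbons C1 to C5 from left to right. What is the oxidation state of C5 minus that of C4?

C5: 1C, 1H, 1O, 1Cl → 0 − 1 + 1 + 1 = +1
C4: 2C, 2N → 0 + 2 = +2
Difference: +1 − (+2) = -1.

-1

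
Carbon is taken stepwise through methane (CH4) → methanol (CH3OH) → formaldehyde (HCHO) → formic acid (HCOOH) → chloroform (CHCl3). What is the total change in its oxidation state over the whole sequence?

Carbon oxidation states along the series — methane: -4, methanol: -2, formaldehyde: 0, formic acid: +2, chloroform: +2.
Net change = +2 − (-4) = +6.

+6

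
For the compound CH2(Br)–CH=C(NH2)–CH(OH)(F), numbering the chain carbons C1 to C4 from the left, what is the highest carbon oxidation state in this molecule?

+1

Tallying each carbon's bonds:
C1: 1C, 2H, 1Br → 0 − 2 + 1 = -1
C2: 3C, 1H → 0 − 1 = -1
C3: 3C, 1N → 0 + 1 = +1
C4: 1C, 1H, 1O, 1F → 0 − 1 + 1 + 1 = +1
The highest value is +1.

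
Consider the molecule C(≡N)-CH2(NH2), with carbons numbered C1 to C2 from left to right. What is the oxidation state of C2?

-1

Bonds to more-electronegative neighbours contribute +1 each, bonds to H or metals contribute −1 each, and C–C bonds contribute 0.
C2 has one bond to C (0), one bond to H (-1), one bond to H (-1), one bond to N (+1).
Oxidation state = 0 − 1 − 1 + 1 = -1.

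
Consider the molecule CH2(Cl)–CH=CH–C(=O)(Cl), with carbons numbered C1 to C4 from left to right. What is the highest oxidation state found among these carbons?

Each bond to a more electronegative atom (O, N, halogen) counts +1, each bond to a less electronegative atom (H, metal, B, Si) counts −1, and each C–C bond counts 0. Tallying each carbon:
C1: 1C, 2H, 1Cl → 0 − 2 + 1 = -1
C2: 3C, 1H → 0 − 1 = -1
C3: 3C, 1H → 0 − 1 = -1
C4: 1C, 2O, 1Cl → 0 + 2 + 1 = +3
The highest value is +3.

+3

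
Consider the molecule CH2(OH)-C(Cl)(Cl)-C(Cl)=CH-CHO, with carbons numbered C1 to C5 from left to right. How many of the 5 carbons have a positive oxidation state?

3

Assign +1 per bond to O/N/halogen, −1 per bond to H or an electropositive element, and 0 per bond to carbon. Tallying each carbon:
C1: 1C, 2H, 1O → 0 − 2 + 1 = -1
C2: 2C, 2Cl → 0 + 2 = +2
C3: 3C, 1Cl → 0 + 1 = +1
C4: 3C, 1H → 0 − 1 = -1
C5: 1C, 1H, 2O → 0 − 1 + 2 = +1
3 carbons (C2, C3, C5) meet the condition.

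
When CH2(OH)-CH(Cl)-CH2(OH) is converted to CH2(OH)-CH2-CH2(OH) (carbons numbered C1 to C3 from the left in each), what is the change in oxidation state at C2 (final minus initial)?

Before: C2 has 2 bonds to C, 1 bond to H, 1 bond to Cl → oxidation state 0.
After: C2 has 2 bonds to C, 2 bonds to H → oxidation state -2.
Δ = -2 − (0) = -2, so this is a reduction at C2.

-2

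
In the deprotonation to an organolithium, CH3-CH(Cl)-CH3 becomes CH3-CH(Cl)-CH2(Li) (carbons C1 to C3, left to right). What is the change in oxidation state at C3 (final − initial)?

Before: C3 has 1 bond to C, 3 bonds to H → oxidation state -3.
After: C3 has 1 bond to C, 2 bonds to H, 1 bond to Li → oxidation state -3.
Δ = -3 − (-3) = 0, so no net redox change at C3.

0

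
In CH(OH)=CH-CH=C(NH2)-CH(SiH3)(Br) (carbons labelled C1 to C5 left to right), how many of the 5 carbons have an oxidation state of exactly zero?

1

Assign +1 per bond to O/N/halogen, −1 per bond to H or an electropositive element, and 0 per bond to carbon. Tallying each carbon:
C1: 2C, 1H, 1O → 0 − 1 + 1 = 0
C2: 3C, 1H → 0 − 1 = -1
C3: 3C, 1H → 0 − 1 = -1
C4: 3C, 1N → 0 + 1 = +1
C5: 1C, 1H, 1Br, 1Si → 0 − 1 + 1 − 1 = -1
1 carbon (C1) meets the condition.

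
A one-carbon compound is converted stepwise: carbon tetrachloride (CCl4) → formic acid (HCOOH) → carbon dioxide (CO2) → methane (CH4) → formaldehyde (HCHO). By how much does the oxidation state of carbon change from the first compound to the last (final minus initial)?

Carbon oxidation states along the series — carbon tetrachloride: +4, formic acid: +2, carbon dioxide: +4, methane: -4, formaldehyde: 0.
Net change = 0 − (+4) = -4.

-4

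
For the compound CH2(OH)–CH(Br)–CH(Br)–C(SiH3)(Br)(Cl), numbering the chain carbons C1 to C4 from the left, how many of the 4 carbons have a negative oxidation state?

Count +1 for every bond to an atom more electronegative than carbon and −1 for every bond to one less electronegative; C–C bonds are 0. Tallying each carbon:
C1: 1C, 2H, 1O → 0 − 2 + 1 = -1
C2: 2C, 1H, 1Br → 0 − 1 + 1 = 0
C3: 2C, 1H, 1Br → 0 − 1 + 1 = 0
C4: 1C, 1Cl, 1Br, 1Si → 0 + 1 + 1 − 1 = +1
1 carbon (C1) meets the condition.

1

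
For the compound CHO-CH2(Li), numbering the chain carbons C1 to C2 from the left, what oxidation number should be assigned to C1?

+1

Assign +1 per bond to O/N/halogen, −1 per bond to H or an electropositive element, and 0 per bond to carbon.
C1 has one bond to C (0), one bond to H (-1), a double bond to O (2×+1 = +2).
Oxidation state = 0 − 1 + 2 = +1.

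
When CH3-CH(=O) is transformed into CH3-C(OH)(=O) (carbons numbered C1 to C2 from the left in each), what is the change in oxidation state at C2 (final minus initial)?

Before: C2 has 1 bond to C, 1 bond to H, 2 bonds to O → oxidation state +1.
After: C2 has 1 bond to C, 3 bonds to O → oxidation state +3.
Δ = +3 − (+1) = +2, so this is an oxidation at C2.

+2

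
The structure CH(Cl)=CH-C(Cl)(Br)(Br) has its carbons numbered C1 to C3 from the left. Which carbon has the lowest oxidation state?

C2

Assign +1 per bond to O/N/halogen, −1 per bond to H or an electropositive element, and 0 per bond to carbon. Tallying each carbon:
C1: 2C, 1H, 1Cl → 0 − 1 + 1 = 0
C2: 3C, 1H → 0 − 1 = -1
C3: 1C, 1Cl, 2Br → 0 + 1 + 2 = +3
The most reduced carbon is C2 at -1.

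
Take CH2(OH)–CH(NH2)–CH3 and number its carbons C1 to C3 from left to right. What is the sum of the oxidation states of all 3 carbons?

Count +1 for every bond to an atom more electronegative than carbon and −1 for every bond to one less electronegative; C–C bonds are 0. Tallying each carbon:
C1: 1C, 2H, 1O → 0 − 2 + 1 = -1
C2: 2C, 1H, 1N → 0 − 1 + 1 = 0
C3: 1C, 3H → 0 − 3 = -3
Sum = -1 + 0 − 3 = -4.

-4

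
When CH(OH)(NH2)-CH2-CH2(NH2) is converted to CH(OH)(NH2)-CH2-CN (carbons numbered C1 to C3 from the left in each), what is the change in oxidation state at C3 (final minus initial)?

+4

Before: C3 has 1 bond to C, 2 bonds to H, 1 bond to N → oxidation state -1.
After: C3 has 1 bond to C, 3 bonds to N → oxidation state +3.
Δ = +3 − (-1) = +4, so this is an oxidation at C3.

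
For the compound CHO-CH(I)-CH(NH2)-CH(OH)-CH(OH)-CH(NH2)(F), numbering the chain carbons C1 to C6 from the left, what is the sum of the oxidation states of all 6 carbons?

+2

Each bond to a more electronegative atom (O, N, halogen) counts +1, each bond to a less electronegative atom (H, metal, B, Si) counts −1, and each C–C bond counts 0. Tallying each carbon:
C1: 1C, 1H, 2O → 0 − 1 + 2 = +1
C2: 2C, 1H, 1I → 0 − 1 + 1 = 0
C3: 2C, 1H, 1N → 0 − 1 + 1 = 0
C4: 2C, 1H, 1O → 0 − 1 + 1 = 0
C5: 2C, 1H, 1O → 0 − 1 + 1 = 0
C6: 1C, 1H, 1N, 1F → 0 − 1 + 1 + 1 = +1
Sum = +1 + 0 + 0 + 0 + 0 + 1 = +2.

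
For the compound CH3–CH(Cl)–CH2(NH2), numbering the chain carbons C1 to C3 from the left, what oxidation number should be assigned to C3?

C3 has one bond to C (0), one bond to H (-1), one bond to H (-1), one bond to N (+1).
Oxidation state = 0 − 1 − 1 + 1 = -1.

-1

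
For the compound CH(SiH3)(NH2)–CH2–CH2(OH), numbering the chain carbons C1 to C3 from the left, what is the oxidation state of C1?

-1

Count +1 for every bond to an atom more electronegative than carbon and −1 for every bond to one less electronegative; C–C bonds are 0.
C1 has one bond to C (0), one bond to H (-1), one bond to Si (-1), one bond to N (+1).
Oxidation state = 0 − 1 − 1 + 1 = -1.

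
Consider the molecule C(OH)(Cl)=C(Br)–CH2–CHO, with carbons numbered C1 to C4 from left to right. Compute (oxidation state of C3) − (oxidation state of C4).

-3

C3: 2C, 2H → 0 − 2 = -2
C4: 1C, 1H, 2O → 0 − 1 + 2 = +1
Difference: -2 − (+1) = -3.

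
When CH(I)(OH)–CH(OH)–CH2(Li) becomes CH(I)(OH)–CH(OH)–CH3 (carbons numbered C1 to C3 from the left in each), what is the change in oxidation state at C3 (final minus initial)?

0

Before: C3 has 1 bond to C, 2 bonds to H, 1 bond to Li → oxidation state -3.
After: C3 has 1 bond to C, 3 bonds to H → oxidation state -3.
Δ = -3 − (-3) = 0, so no net redox change at C3.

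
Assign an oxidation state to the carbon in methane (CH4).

The carbon has one bond to H (-1), one bond to H (-1), one bond to H (-1), one bond to H (-1).
Oxidation state = -1 − 1 − 1 − 1 = -4.

-4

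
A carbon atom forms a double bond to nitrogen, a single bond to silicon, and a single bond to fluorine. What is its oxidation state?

The carbon has a double bond to N (2×+1 = +2), one bond to F (+1), one bond to Si (-1).
Oxidation state = +2 + 1 − 1 = +2.

+2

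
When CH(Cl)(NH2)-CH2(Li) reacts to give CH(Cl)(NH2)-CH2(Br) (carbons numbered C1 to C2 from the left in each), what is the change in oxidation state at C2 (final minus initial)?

+2

Before: C2 has 1 bond to C, 2 bonds to H, 1 bond to Li → oxidation state -3.
After: C2 has 1 bond to C, 2 bonds to H, 1 bond to Br → oxidation state -1.
Δ = -1 − (-3) = +2, so this is an oxidation at C2.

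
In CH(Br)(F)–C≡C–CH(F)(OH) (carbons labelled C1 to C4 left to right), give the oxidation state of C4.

+1

C4 has one bond to C (0), one bond to F (+1), one bond to O (+1), one bond to H (-1).
Oxidation state = 0 + 1 + 1 − 1 = +1.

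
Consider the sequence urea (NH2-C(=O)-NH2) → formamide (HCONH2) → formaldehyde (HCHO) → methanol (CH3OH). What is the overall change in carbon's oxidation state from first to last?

Carbon oxidation states along the series — urea: +4, formamide: +2, formaldehyde: 0, methanol: -2.
Net change = -2 − (+4) = -6.

-6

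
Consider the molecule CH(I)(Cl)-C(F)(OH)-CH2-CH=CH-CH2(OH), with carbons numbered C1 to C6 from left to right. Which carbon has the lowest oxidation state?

C3

Tallying each carbon's bonds:
C1: 1C, 1H, 1Cl, 1I → 0 − 1 + 1 + 1 = +1
C2: 2C, 1O, 1F → 0 + 1 + 1 = +2
C3: 2C, 2H → 0 − 2 = -2
C4: 3C, 1H → 0 − 1 = -1
C5: 3C, 1H → 0 − 1 = -1
C6: 1C, 2H, 1O → 0 − 2 + 1 = -1
The most reduced carbon is C3 at -2.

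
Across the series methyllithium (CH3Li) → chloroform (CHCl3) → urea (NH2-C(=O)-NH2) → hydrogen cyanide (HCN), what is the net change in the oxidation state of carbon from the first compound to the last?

Carbon oxidation states along the series — methyllithium: -4, chloroform: +2, urea: +4, hydrogen cyanide: +2.
Net change = +2 − (-4) = +6.

+6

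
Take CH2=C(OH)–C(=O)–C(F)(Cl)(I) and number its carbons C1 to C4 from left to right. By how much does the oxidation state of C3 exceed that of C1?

+4

C3: 2C, 2O → 0 + 2 = +2
C1: 2C, 2H → 0 − 2 = -2
Difference: +2 − (-2) = +4.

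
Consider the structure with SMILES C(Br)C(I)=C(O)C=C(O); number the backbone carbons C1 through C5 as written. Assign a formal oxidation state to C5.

0

C5 has a double bond to C (2×0 = 0), one bond to H (-1), one bond to O (+1).
Oxidation state = 0 − 1 + 1 = 0.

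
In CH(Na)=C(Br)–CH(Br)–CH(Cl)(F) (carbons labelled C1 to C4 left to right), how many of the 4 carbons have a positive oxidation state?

2

Tallying each carbon's bonds:
C1: 2C, 1H, 1Na → 0 − 1 − 1 = -2
C2: 3C, 1Br → 0 + 1 = +1
C3: 2C, 1H, 1Br → 0 − 1 + 1 = 0
C4: 1C, 1H, 1F, 1Cl → 0 − 1 + 1 + 1 = +1
2 carbons (C2, C4) meet the condition.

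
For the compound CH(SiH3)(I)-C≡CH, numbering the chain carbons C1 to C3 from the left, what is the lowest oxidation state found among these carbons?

Tallying each carbon's bonds:
C1: 1C, 1H, 1I, 1Si → 0 − 1 + 1 − 1 = -1
C2: 4C → 0 = 0
C3: 3C, 1H → 0 − 1 = -1
The lowest value is -1.

-1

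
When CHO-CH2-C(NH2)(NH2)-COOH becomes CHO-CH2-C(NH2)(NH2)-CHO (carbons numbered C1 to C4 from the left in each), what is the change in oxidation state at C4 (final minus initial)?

Before: C4 has 1 bond to C, 3 bonds to O → oxidation state +3.
After: C4 has 1 bond to C, 1 bond to H, 2 bonds to O → oxidation state +1.
Δ = +1 − (+3) = -2, so this is a reduction at C4.

-2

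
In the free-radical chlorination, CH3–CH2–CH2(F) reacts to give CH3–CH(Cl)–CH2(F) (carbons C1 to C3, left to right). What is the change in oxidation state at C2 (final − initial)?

Before: C2 has 2 bonds to C, 2 bonds to H → oxidation state -2.
After: C2 has 2 bonds to C, 1 bond to H, 1 bond to Cl → oxidation state 0.
Δ = 0 − (-2) = +2, so this is an oxidation at C2.

+2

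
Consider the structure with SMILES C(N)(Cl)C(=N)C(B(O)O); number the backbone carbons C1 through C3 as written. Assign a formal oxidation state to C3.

-3

C3 has one bond to C (0), one bond to H (-1), one bond to B (-1), one bond to H (-1).
Oxidation state = 0 − 1 − 1 − 1 = -3.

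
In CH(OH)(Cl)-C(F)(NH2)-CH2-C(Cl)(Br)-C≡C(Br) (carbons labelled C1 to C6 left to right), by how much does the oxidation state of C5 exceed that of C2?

-2

C5: 4C → 0 = 0
C2: 2C, 1N, 1F → 0 + 1 + 1 = +2
Difference: 0 − (+2) = -2.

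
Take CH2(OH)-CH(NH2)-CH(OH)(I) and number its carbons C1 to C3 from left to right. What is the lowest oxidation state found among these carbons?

Tallying each carbon's bonds:
C1: 1C, 2H, 1O → 0 − 2 + 1 = -1
C2: 2C, 1H, 1N → 0 − 1 + 1 = 0
C3: 1C, 1H, 1O, 1I → 0 − 1 + 1 + 1 = +1
The lowest value is -1.

-1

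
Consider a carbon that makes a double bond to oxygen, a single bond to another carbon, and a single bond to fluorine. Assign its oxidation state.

Assign +1 per bond to O/N/halogen, −1 per bond to H or an electropositive element, and 0 per bond to carbon.
The carbon has one bond to C (0), a double bond to O (2×+1 = +2), one bond to F (+1).
Oxidation state = 0 + 2 + 1 = +3.

+3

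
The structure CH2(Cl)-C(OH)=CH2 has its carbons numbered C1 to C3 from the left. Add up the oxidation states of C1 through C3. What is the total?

Tallying each carbon's bonds:
C1: 1C, 2H, 1Cl → 0 − 2 + 1 = -1
C2: 3C, 1O → 0 + 1 = +1
C3: 2C, 2H → 0 − 2 = -2
Sum = -1 + 1 − 2 = -2.

-2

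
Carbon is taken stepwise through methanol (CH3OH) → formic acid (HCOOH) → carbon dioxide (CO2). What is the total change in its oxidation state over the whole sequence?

Carbon oxidation states along the series — methanol: -2, formic acid: +2, carbon dioxide: +4.
Net change = +4 − (-2) = +6.

+6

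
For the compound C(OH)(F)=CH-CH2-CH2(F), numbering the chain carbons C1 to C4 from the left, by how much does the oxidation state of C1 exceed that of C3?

C1: 2C, 1O, 1F → 0 + 1 + 1 = +2
C3: 2C, 2H → 0 − 2 = -2
Difference: +2 − (-2) = +4.

+4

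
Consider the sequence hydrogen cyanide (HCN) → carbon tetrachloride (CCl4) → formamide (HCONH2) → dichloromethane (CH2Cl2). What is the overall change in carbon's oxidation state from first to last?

Carbon oxidation states along the series — hydrogen cyanide: +2, carbon tetrachloride: +4, formamide: +2, dichloromethane: 0.
Net change = 0 − (+2) = -2.

-2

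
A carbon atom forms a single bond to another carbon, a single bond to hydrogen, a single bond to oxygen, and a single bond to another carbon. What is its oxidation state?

0

Bonds to more-electronegative neighbours contribute +1 each, bonds to H or metals contribute −1 each, and C–C bonds contribute 0.
The carbon has one bond to C (0), one bond to C (0), one bond to O (+1), one bond to H (-1).
Oxidation state = 0 + 0 + 1 − 1 = 0.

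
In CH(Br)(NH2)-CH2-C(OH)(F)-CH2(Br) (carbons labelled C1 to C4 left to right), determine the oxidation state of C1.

Count +1 for every bond to an atom more electronegative than carbon and −1 for every bond to one less electronegative; C–C bonds are 0.
C1 has one bond to C (0), one bond to H (-1), one bond to Br (+1), one bond to N (+1).
Oxidation state = 0 − 1 + 1 + 1 = +1.

+1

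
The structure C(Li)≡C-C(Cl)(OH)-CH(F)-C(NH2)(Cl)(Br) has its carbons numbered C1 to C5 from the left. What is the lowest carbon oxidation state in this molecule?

-1

Bonds to more-electronegative neighbours contribute +1 each, bonds to H or metals contribute −1 each, and C–C bonds contribute 0. Tallying each carbon:
C1: 3C, 1Li → 0 − 1 = -1
C2: 4C → 0 = 0
C3: 2C, 1O, 1Cl → 0 + 1 + 1 = +2
C4: 2C, 1H, 1F → 0 − 1 + 1 = 0
C5: 1C, 1N, 1Cl, 1Br → 0 + 1 + 1 + 1 = +3
The lowest value is -1.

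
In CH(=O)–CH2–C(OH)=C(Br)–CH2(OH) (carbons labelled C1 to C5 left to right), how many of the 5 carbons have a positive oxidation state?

3

Count +1 for every bond to an atom more electronegative than carbon and −1 for every bond to one less electronegative; C–C bonds are 0. Tallying each carbon:
C1: 1C, 1H, 2O → 0 − 1 + 2 = +1
C2: 2C, 2H → 0 − 2 = -2
C3: 3C, 1O → 0 + 1 = +1
C4: 3C, 1Br → 0 + 1 = +1
C5: 1C, 2H, 1O → 0 − 2 + 1 = -1
3 carbons (C1, C3, C4) meet the condition.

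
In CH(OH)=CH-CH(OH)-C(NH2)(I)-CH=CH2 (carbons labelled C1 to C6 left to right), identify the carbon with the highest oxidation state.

Tallying each carbon's bonds:
C1: 2C, 1H, 1O → 0 − 1 + 1 = 0
C2: 3C, 1H → 0 − 1 = -1
C3: 2C, 1H, 1O → 0 − 1 + 1 = 0
C4: 2C, 1N, 1I → 0 + 1 + 1 = +2
C5: 3C, 1H → 0 − 1 = -1
C6: 2C, 2H → 0 − 2 = -2
The most oxidised carbon is C4 at +2.

C4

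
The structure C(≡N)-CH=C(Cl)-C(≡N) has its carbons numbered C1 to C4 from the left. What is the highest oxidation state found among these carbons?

Count +1 for every bond to an atom more electronegative than carbon and −1 for every bond to one less electronegative; C–C bonds are 0. Tallying each carbon:
C1: 1C, 3N → 0 + 3 = +3
C2: 3C, 1H → 0 − 1 = -1
C3: 3C, 1Cl → 0 + 1 = +1
C4: 1C, 3N → 0 + 3 = +3
The highest value is +3.

+3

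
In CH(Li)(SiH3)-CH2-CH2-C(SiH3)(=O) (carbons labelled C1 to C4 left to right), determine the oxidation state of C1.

-3

C1 has one bond to C (0), one bond to H (-1), one bond to Li (-1), one bond to Si (-1).
Oxidation state = 0 − 1 − 1 − 1 = -3.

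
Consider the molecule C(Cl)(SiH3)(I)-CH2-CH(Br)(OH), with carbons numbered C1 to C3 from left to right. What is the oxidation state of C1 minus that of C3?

C1: 1C, 1Cl, 1I, 1Si → 0 + 1 + 1 − 1 = +1
C3: 1C, 1H, 1O, 1Br → 0 − 1 + 1 + 1 = +1
Difference: +1 − (+1) = 0.

0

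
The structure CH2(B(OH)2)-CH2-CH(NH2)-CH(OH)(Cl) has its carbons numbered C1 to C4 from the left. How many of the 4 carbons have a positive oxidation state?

Tallying each carbon's bonds:
C1: 1C, 2H, 1B → 0 − 2 − 1 = -3
C2: 2C, 2H → 0 − 2 = -2
C3: 2C, 1H, 1N → 0 − 1 + 1 = 0
C4: 1C, 1H, 1O, 1Cl → 0 − 1 + 1 + 1 = +1
1 carbon (C4) meets the condition.

1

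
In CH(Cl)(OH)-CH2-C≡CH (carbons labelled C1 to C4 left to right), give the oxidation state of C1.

C1 has one bond to C (0), one bond to H (-1), one bond to Cl (+1), one bond to O (+1).
Oxidation state = 0 − 1 + 1 + 1 = +1.

+1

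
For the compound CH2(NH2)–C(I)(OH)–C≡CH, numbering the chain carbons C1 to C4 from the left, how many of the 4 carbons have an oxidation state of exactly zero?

Tallying each carbon's bonds:
C1: 1C, 2H, 1N → 0 − 2 + 1 = -1
C2: 2C, 1O, 1I → 0 + 1 + 1 = +2
C3: 4C → 0 = 0
C4: 3C, 1H → 0 − 1 = -1
1 carbon (C3) meets the condition.

1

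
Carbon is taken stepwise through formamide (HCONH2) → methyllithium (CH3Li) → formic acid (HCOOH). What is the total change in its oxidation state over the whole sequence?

Carbon oxidation states along the series — formamide: +2, methyllithium: -4, formic acid: +2.
Net change = +2 − (+2) = 0.

0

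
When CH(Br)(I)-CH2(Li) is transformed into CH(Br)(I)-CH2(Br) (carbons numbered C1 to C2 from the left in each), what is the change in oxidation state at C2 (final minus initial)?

+2

Before: C2 has 1 bond to C, 2 bonds to H, 1 bond to Li → oxidation state -3.
After: C2 has 1 bond to C, 2 bonds to H, 1 bond to Br → oxidation state -1.
Δ = -1 − (-3) = +2, so this is an oxidation at C2.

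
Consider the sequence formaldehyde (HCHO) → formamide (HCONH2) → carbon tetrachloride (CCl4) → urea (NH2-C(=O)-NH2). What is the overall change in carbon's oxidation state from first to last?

+4

Carbon oxidation states along the series — formaldehyde: 0, formamide: +2, carbon tetrachloride: +4, urea: +4.
Net change = +4 − (0) = +4.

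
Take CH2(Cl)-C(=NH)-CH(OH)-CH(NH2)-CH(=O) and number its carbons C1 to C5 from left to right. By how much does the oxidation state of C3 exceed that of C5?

C3: 2C, 1H, 1O → 0 − 1 + 1 = 0
C5: 1C, 1H, 2O → 0 − 1 + 2 = +1
Difference: 0 − (+1) = -1.

-1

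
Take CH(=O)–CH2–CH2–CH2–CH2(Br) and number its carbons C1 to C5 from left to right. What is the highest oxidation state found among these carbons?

+1

Each bond to a more electronegative atom (O, N, halogen) counts +1, each bond to a less electronegative atom (H, metal, B, Si) counts −1, and each C–C bond counts 0. Tallying each carbon:
C1: 1C, 1H, 2O → 0 − 1 + 2 = +1
C2: 2C, 2H → 0 − 2 = -2
C3: 2C, 2H → 0 − 2 = -2
C4: 2C, 2H → 0 − 2 = -2
C5: 1C, 2H, 1Br → 0 − 2 + 1 = -1
The highest value is +1.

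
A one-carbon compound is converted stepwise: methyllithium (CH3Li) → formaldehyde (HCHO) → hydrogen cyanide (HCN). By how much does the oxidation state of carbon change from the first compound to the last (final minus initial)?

+6

Carbon oxidation states along the series — methyllithium: -4, formaldehyde: 0, hydrogen cyanide: +2.
Net change = +2 − (-4) = +6.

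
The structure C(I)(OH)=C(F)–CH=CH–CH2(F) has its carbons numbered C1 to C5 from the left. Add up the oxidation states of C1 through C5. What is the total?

0

Bonds to more-electronegative neighbours contribute +1 each, bonds to H or metals contribute −1 each, and C–C bonds contribute 0. Tallying each carbon:
C1: 2C, 1O, 1I → 0 + 1 + 1 = +2
C2: 3C, 1F → 0 + 1 = +1
C3: 3C, 1H → 0 − 1 = -1
C4: 3C, 1H → 0 − 1 = -1
C5: 1C, 2H, 1F → 0 − 2 + 1 = -1
Sum = +2 + 1 − 1 − 1 − 1 = 0.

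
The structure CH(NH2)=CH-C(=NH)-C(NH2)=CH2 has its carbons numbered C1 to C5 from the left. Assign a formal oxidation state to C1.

Each bond to a more electronegative atom (O, N, halogen) counts +1, each bond to a less electronegative atom (H, metal, B, Si) counts −1, and each C–C bond counts 0.
C1 has a double bond to C (2×0 = 0), one bond to N (+1), one bond to H (-1).
Oxidation state = 0 + 1 − 1 = 0.

0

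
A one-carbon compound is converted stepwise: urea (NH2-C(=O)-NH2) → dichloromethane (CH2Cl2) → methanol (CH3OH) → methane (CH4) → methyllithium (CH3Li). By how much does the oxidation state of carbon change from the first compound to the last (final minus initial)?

Carbon oxidation states along the series — urea: +4, dichloromethane: 0, methanol: -2, methane: -4, methyllithium: -4.
Net change = -4 − (+4) = -8.

-8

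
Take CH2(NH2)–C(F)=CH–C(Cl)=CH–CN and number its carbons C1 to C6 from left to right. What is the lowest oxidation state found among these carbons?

Tallying each carbon's bonds:
C1: 1C, 2H, 1N → 0 − 2 + 1 = -1
C2: 3C, 1F → 0 + 1 = +1
C3: 3C, 1H → 0 − 1 = -1
C4: 3C, 1Cl → 0 + 1 = +1
C5: 3C, 1H → 0 − 1 = -1
C6: 1C, 3N → 0 + 3 = +3
The lowest value is -1.

-1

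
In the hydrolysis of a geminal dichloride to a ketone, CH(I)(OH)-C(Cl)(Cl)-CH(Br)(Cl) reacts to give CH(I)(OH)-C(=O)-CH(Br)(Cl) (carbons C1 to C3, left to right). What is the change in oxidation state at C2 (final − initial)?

Before: C2 has 2 bonds to C, 2 bonds to Cl → oxidation state +2.
After: C2 has 2 bonds to C, 2 bonds to O → oxidation state +2.
Δ = +2 − (+2) = 0, so no net redox change at C2.

0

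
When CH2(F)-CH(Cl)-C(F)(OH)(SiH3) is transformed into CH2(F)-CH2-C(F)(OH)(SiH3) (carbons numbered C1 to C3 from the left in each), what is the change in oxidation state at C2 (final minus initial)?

-2

Before: C2 has 2 bonds to C, 1 bond to H, 1 bond to Cl → oxidation state 0.
After: C2 has 2 bonds to C, 2 bonds to H → oxidation state -2.
Δ = -2 − (0) = -2, so this is a reduction at C2.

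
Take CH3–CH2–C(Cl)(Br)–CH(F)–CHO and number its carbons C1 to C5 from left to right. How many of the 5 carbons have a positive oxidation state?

Assign +1 per bond to O/N/halogen, −1 per bond to H or an electropositive element, and 0 per bond to carbon. Tallying each carbon:
C1: 1C, 3H → 0 − 3 = -3
C2: 2C, 2H → 0 − 2 = -2
C3: 2C, 1Cl, 1Br → 0 + 1 + 1 = +2
C4: 2C, 1H, 1F → 0 − 1 + 1 = 0
C5: 1C, 1H, 2O → 0 − 1 + 2 = +1
2 carbons (C3, C5) meet the condition.

2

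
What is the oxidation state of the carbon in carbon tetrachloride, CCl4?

+4

Each bond to a more electronegative atom (O, N, halogen) counts +1, each bond to a less electronegative atom (H, metal, B, Si) counts −1, and each C–C bond counts 0.
The carbon has one bond to Cl (+1), one bond to Cl (+1), one bond to Cl (+1), one bond to Cl (+1).
Oxidation state = +1 + 1 + 1 + 1 = +4.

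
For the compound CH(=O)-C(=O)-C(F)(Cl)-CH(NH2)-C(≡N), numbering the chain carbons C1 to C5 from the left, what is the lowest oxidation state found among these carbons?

0

Tallying each carbon's bonds:
C1: 1C, 1H, 2O → 0 − 1 + 2 = +1
C2: 2C, 2O → 0 + 2 = +2
C3: 2C, 1F, 1Cl → 0 + 1 + 1 = +2
C4: 2C, 1H, 1N → 0 − 1 + 1 = 0
C5: 1C, 3N → 0 + 3 = +3
The lowest value is 0.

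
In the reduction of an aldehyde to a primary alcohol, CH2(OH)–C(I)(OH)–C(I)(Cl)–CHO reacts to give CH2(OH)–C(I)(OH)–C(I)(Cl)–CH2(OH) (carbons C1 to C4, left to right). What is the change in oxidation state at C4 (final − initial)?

Before: C4 has 1 bond to C, 1 bond to H, 2 bonds to O → oxidation state +1.
After: C4 has 1 bond to C, 2 bonds to H, 1 bond to O → oxidation state -1.
Δ = -1 − (+1) = -2, so this is a reduction at C4.

-2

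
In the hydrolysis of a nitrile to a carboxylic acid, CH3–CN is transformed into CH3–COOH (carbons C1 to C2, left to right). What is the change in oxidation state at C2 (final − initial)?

Before: C2 has 1 bond to C, 3 bonds to N → oxidation state +3.
After: C2 has 1 bond to C, 3 bonds to O → oxidation state +3.
Δ = +3 − (+3) = 0, so no net redox change at C2.

0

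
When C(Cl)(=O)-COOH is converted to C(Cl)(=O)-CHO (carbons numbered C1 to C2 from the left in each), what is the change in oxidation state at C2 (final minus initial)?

-2

Before: C2 has 1 bond to C, 3 bonds to O → oxidation state +3.
After: C2 has 1 bond to C, 1 bond to H, 2 bonds to O → oxidation state +1.
Δ = +1 − (+3) = -2, so this is a reduction at C2.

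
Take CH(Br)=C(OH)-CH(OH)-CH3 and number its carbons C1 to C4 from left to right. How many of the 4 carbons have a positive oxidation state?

Bonds to more-electronegative neighbours contribute +1 each, bonds to H or metals contribute −1 each, and C–C bonds contribute 0. Tallying each carbon:
C1: 2C, 1H, 1Br → 0 − 1 + 1 = 0
C2: 3C, 1O → 0 + 1 = +1
C3: 2C, 1H, 1O → 0 − 1 + 1 = 0
C4: 1C, 3H → 0 − 3 = -3
1 carbon (C2) meets the condition.

1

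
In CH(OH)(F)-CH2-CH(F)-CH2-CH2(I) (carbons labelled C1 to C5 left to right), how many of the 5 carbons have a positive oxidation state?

Bonds to more-electronegative neighbours contribute +1 each, bonds to H or metals contribute −1 each, and C–C bonds contribute 0. Tallying each carbon:
C1: 1C, 1H, 1O, 1F → 0 − 1 + 1 + 1 = +1
C2: 2C, 2H → 0 − 2 = -2
C3: 2C, 1H, 1F → 0 − 1 + 1 = 0
C4: 2C, 2H → 0 − 2 = -2
C5: 1C, 2H, 1I → 0 − 2 + 1 = -1
1 carbon (C1) meets the condition.

1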